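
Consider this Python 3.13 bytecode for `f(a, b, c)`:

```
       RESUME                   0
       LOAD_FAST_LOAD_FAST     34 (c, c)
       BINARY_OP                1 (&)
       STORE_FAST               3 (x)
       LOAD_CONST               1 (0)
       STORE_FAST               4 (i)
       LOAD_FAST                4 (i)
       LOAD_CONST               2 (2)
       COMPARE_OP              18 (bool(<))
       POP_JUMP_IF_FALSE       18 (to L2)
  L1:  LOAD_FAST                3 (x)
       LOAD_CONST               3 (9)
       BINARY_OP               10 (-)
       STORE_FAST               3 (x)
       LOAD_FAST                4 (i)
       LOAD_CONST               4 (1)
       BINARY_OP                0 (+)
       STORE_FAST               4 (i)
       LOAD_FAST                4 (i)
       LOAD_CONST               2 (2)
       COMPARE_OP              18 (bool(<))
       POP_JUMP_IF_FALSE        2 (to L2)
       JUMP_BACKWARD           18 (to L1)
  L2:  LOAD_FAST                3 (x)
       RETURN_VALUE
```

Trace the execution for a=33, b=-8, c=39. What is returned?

21

LOAD_FAST_LOAD_FAST c,c → push 39,39. Stack: [39, 39]
BINARY_OP & → 39 & 39 = 39. Stack: [39]
STORE_FAST x → x=39. Stack: []
LOAD_CONST → push 0. Stack: [0]
STORE_FAST i → i=0. Stack: []
LOAD_FAST i → push 0. Stack: [0]
LOAD_CONST → push 2. Stack: [0, 2]
COMPARE_OP bool(<) → 0 vs 2 = True. Stack: [True]
POP_JUMP_IF_FALSE → pop True; no jump. Stack: []
LOAD_FAST x → push 39. Stack: [39]
LOAD_CONST → push 9. Stack: [39, 9]
BINARY_OP - → 39 - 9 = 30. Stack: [30]
STORE_FAST x → x=30. Stack: []
LOAD_FAST i → push 0. Stack: [0]
LOAD_CONST → push 1. Stack: [0, 1]
BINARY_OP + → 0 + 1 = 1. Stack: [1]
STORE_FAST i → i=1. Stack: []
LOAD_FAST i → push 1. Stack: [1]
LOAD_CONST → push 2. Stack: [1, 2]
COMPARE_OP bool(<) → 1 vs 2 = True. Stack: [True]
POP_JUMP_IF_FALSE → pop True; no jump. Stack: []
LOAD_FAST x → push 30. Stack: [30]
LOAD_CONST → push 9. Stack: [30, 9]
BINARY_OP - → 30 - 9 = 21. Stack: [21]
STORE_FAST x → x=21. Stack: []
LOAD_FAST i → push 1. Stack: [1]
LOAD_CONST → push 1. Stack: [1, 1]
BINARY_OP + → 1 + 1 = 2. Stack: [2]
STORE_FAST i → i=2. Stack: []
LOAD_FAST i → push 2. Stack: [2]
LOAD_CONST → push 2. Stack: [2, 2]
COMPARE_OP bool(<) → 2 vs 2 = False. Stack: [False]
POP_JUMP_IF_FALSE → pop False; jump. Stack: []
LOAD_FAST x → push 21. Stack: [21]
RETURN_VALUE → return 21.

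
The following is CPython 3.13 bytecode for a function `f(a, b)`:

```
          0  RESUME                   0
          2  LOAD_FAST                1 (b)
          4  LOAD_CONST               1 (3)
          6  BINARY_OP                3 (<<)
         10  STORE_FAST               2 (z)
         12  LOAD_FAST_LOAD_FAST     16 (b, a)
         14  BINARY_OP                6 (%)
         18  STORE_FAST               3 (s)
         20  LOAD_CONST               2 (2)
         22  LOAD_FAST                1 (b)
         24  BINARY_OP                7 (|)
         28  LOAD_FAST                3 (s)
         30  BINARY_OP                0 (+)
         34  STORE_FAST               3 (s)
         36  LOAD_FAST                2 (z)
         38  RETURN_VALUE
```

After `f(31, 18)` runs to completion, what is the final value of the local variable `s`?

LOAD_FAST b → push 18. Stack: [18]
LOAD_CONST → push 3. Stack: [18, 3]
BINARY_OP << → 18 << 3 = 144. Stack: [144]
STORE_FAST z → z=144. Stack: []
LOAD_FAST_LOAD_FAST b,a → push 18,31. Stack: [18, 31]
BINARY_OP % → 18 % 31 = 18. Stack: [18]
STORE_FAST s → s=18. Stack: []
LOAD_CONST → push 2. Stack: [2]
LOAD_FAST b → push 18. Stack: [2, 18]
BINARY_OP | → 2 | 18 = 18. Stack: [18]
LOAD_FAST s → push 18. Stack: [18, 18]
BINARY_OP + → 18 + 18 = 36. Stack: [36]
STORE_FAST s → s=36. Stack: []
LOAD_FAST z → push 144. Stack: [144]
RETURN_VALUE → return 144.

36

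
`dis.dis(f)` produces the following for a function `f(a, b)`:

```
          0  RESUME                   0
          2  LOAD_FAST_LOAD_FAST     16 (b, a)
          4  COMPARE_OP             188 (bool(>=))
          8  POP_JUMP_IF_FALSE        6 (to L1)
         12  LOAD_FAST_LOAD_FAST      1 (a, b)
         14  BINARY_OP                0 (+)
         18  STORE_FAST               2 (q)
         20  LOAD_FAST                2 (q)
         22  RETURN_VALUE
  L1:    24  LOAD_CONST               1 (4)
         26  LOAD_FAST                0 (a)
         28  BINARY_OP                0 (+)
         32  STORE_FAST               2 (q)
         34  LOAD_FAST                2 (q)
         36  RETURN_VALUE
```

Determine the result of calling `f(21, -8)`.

LOAD_FAST_LOAD_FAST b,a → push -8,21. Stack: [-8, 21]
COMPARE_OP bool(>=) → -8 vs 21 = False. Stack: [False]
POP_JUMP_IF_FALSE → pop False; jump. Stack: []
LOAD_CONST → push 4. Stack: [4]
LOAD_FAST a → push 21. Stack: [4, 21]
BINARY_OP + → 4 + 21 = 25. Stack: [25]
STORE_FAST q → q=25. Stack: []
LOAD_FAST q → push 25. Stack: [25]
RETURN_VALUE → return 25.

25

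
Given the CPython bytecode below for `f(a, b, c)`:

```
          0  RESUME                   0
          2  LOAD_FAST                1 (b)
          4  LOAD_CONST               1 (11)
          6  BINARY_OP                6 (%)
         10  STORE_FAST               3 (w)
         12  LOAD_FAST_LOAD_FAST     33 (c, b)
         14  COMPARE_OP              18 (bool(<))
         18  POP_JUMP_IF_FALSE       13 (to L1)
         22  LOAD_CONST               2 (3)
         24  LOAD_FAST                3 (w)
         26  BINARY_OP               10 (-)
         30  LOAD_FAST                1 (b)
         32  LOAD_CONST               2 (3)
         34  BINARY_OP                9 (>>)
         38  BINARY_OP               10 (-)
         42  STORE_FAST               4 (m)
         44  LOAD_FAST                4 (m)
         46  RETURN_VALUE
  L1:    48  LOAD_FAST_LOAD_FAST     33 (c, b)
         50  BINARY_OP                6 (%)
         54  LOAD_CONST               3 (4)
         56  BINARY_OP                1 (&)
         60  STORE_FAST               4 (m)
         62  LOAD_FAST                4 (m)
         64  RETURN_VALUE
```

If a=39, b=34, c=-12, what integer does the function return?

LOAD_FAST b → push 34. Stack: [34]
LOAD_CONST → push 11. Stack: [34, 11]
BINARY_OP % → 34 % 11 = 1. Stack: [1]
STORE_FAST w → w=1. Stack: []
LOAD_FAST_LOAD_FAST c,b → push -12,34. Stack: [-12, 34]
COMPARE_OP bool(<) → -12 vs 34 = True. Stack: [True]
POP_JUMP_IF_FALSE → pop True; no jump. Stack: []
LOAD_CONST → push 3. Stack: [3]
LOAD_FAST w → push 1. Stack: [3, 1]
BINARY_OP - → 3 - 1 = 2. Stack: [2]
LOAD_FAST b → push 34. Stack: [2, 34]
LOAD_CONST → push 3. Stack: [2, 34, 3]
BINARY_OP >> → 34 >> 3 = 4. Stack: [2, 4]
BINARY_OP - → 2 - 4 = -2. Stack: [-2]
STORE_FAST m → m=-2. Stack: []
LOAD_FAST m → push -2. Stack: [-2]
RETURN_VALUE → return -2.

-2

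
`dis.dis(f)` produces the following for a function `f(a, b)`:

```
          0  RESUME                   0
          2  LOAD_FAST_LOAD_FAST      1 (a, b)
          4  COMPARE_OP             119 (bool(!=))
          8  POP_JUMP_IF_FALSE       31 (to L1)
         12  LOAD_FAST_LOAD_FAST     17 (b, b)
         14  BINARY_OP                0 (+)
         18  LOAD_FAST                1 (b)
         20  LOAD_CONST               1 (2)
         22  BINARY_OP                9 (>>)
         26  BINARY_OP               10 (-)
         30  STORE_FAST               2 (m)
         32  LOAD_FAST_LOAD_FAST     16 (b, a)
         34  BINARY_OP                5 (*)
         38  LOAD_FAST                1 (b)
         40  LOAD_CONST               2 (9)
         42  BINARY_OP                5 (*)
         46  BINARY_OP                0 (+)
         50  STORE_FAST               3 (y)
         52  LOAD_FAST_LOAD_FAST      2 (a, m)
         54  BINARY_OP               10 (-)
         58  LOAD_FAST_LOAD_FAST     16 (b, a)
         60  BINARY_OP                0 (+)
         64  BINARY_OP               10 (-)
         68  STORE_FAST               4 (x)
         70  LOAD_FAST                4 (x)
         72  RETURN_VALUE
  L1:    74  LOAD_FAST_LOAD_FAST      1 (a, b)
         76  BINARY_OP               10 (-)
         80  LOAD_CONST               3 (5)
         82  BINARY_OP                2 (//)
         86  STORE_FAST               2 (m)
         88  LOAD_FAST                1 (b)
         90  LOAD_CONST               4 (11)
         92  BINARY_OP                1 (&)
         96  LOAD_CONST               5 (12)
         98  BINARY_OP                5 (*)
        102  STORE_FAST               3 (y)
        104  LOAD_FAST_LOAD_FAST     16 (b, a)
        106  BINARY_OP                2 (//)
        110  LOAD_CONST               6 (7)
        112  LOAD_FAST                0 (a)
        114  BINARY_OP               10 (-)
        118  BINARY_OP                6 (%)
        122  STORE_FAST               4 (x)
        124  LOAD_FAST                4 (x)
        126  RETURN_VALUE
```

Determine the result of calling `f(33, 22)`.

LOAD_FAST_LOAD_FAST a,b → push 33,22. Stack: [33, 22]
COMPARE_OP bool(!=) → 33 vs 22 = True. Stack: [True]
POP_JUMP_IF_FALSE → pop True; no jump. Stack: []
LOAD_FAST_LOAD_FAST b,b → push 22,22. Stack: [22, 22]
BINARY_OP + → 22 + 22 = 44. Stack: [44]
LOAD_FAST b → push 22. Stack: [44, 22]
LOAD_CONST → push 2. Stack: [44, 22, 2]
BINARY_OP >> → 22 >> 2 = 5. Stack: [44, 5]
BINARY_OP - → 44 - 5 = 39. Stack: [39]
STORE_FAST m → m=39. Stack: []
LOAD_FAST_LOAD_FAST b,a → push 22,33. Stack: [22, 33]
BINARY_OP * → 22 * 33 = 726. Stack: [726]
LOAD_FAST b → push 22. Stack: [726, 22]
LOAD_CONST → push 9. Stack: [726, 22, 9]
BINARY_OP * → 22 * 9 = 198. Stack: [726, 198]
BINARY_OP + → 726 + 198 = 924. Stack: [924]
STORE_FAST y → y=924. Stack: []
LOAD_FAST_LOAD_FAST a,m → push 33,39. Stack: [33, 39]
BINARY_OP - → 33 - 39 = -6. Stack: [-6]
LOAD_FAST_LOAD_FAST b,a → push 22,33. Stack: [-6, 22, 33]
BINARY_OP + → 22 + 33 = 55. Stack: [-6, 55]
BINARY_OP - → -6 - 55 = -61. Stack: [-61]
STORE_FAST x → x=-61. Stack: []
LOAD_FAST x → push -61. Stack: [-61]
RETURN_VALUE → return -61.

-61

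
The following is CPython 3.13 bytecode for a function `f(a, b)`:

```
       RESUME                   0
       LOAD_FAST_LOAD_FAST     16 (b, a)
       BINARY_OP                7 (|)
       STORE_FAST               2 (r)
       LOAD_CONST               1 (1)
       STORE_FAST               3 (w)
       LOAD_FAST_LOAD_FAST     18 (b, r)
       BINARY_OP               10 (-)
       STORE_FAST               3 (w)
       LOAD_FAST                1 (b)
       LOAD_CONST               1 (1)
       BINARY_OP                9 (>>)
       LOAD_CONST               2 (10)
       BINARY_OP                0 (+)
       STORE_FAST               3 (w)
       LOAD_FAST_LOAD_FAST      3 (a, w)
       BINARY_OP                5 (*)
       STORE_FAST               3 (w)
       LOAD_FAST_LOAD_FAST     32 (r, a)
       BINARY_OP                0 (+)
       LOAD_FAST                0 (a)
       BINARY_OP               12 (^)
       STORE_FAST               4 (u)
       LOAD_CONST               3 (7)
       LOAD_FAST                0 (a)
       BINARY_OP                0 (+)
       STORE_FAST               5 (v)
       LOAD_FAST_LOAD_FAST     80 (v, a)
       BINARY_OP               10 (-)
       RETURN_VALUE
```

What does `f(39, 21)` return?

LOAD_FAST_LOAD_FAST b,a → push 21,39. Stack: [21, 39]
BINARY_OP | → 21 | 39 = 55. Stack: [55]
STORE_FAST r → r=55. Stack: []
LOAD_CONST → push 1. Stack: [1]
STORE_FAST w → w=1. Stack: []
LOAD_FAST_LOAD_FAST b,r → push 21,55. Stack: [21, 55]
BINARY_OP - → 21 - 55 = -34. Stack: [-34]
STORE_FAST w → w=-34. Stack: []
LOAD_FAST b → push 21. Stack: [21]
LOAD_CONST → push 1. Stack: [21, 1]
BINARY_OP >> → 21 >> 1 = 10. Stack: [10]
LOAD_CONST → push 10. Stack: [10, 10]
BINARY_OP + → 10 + 10 = 20. Stack: [20]
STORE_FAST w → w=20. Stack: []
LOAD_FAST_LOAD_FAST a,w → push 39,20. Stack: [39, 20]
BINARY_OP * → 39 * 20 = 780. Stack: [780]
STORE_FAST w → w=780. Stack: []
LOAD_FAST_LOAD_FAST r,a → push 55,39. Stack: [55, 39]
BINARY_OP + → 55 + 39 = 94. Stack: [94]
LOAD_FAST a → push 39. Stack: [94, 39]
BINARY_OP ^ → 94 ^ 39 = 121. Stack: [121]
STORE_FAST u → u=121. Stack: []
LOAD_CONST → push 7. Stack: [7]
LOAD_FAST a → push 39. Stack: [7, 39]
BINARY_OP + → 7 + 39 = 46. Stack: [46]
STORE_FAST v → v=46. Stack: []
LOAD_FAST_LOAD_FAST v,a → push 46,39. Stack: [46, 39]
BINARY_OP - → 46 - 39 = 7. Stack: [7]
RETURN_VALUE → return 7.

7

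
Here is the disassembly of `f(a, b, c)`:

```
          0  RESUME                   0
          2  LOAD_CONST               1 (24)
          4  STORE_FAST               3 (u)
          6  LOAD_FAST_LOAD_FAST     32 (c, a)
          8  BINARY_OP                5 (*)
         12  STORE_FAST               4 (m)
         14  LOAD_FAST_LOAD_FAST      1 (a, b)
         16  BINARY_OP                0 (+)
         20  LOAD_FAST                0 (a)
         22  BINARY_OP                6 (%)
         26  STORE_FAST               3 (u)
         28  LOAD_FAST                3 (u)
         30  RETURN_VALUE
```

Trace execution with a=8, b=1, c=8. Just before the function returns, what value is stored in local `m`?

64

LOAD_CONST → push 24. Stack: [24]
STORE_FAST u → u=24. Stack: []
LOAD_FAST_LOAD_FAST c,a → push 8,8. Stack: [8, 8]
BINARY_OP * → 8 * 8 = 64. Stack: [64]
STORE_FAST m → m=64. Stack: []
LOAD_FAST_LOAD_FAST a,b → push 8,1. Stack: [8, 1]
BINARY_OP + → 8 + 1 = 9. Stack: [9]
LOAD_FAST a → push 8. Stack: [9, 8]
BINARY_OP % → 9 % 8 = 1. Stack: [1]
STORE_FAST u → u=1. Stack: []
LOAD_FAST u → push 1. Stack: [1]
RETURN_VALUE → return 1.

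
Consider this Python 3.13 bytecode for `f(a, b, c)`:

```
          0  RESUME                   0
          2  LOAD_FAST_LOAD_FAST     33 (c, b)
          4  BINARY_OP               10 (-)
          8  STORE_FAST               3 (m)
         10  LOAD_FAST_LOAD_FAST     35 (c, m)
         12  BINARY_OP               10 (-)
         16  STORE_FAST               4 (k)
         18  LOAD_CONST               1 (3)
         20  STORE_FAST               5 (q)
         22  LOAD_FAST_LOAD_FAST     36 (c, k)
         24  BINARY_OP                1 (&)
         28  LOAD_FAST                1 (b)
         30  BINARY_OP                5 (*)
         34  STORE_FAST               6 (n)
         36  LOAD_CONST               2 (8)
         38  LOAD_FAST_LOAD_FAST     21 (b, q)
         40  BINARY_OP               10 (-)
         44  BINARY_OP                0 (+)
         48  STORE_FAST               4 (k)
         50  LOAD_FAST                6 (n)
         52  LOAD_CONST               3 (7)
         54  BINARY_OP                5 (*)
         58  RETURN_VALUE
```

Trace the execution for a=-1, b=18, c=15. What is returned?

252

LOAD_FAST_LOAD_FAST c,b → push 15,18. Stack: [15, 18]
BINARY_OP - → 15 - 18 = -3. Stack: [-3]
STORE_FAST m → m=-3. Stack: []
LOAD_FAST_LOAD_FAST c,m → push 15,-3. Stack: [15, -3]
BINARY_OP - → 15 - -3 = 18. Stack: [18]
STORE_FAST k → k=18. Stack: []
LOAD_CONST → push 3. Stack: [3]
STORE_FAST q → q=3. Stack: []
LOAD_FAST_LOAD_FAST c,k → push 15,18. Stack: [15, 18]
BINARY_OP & → 15 & 18 = 2. Stack: [2]
LOAD_FAST b → push 18. Stack: [2, 18]
BINARY_OP * → 2 * 18 = 36. Stack: [36]
STORE_FAST n → n=36. Stack: []
LOAD_CONST → push 8. Stack: [8]
LOAD_FAST_LOAD_FAST b,q → push 18,3. Stack: [8, 18, 3]
BINARY_OP - → 18 - 3 = 15. Stack: [8, 15]
BINARY_OP + → 8 + 15 = 23. Stack: [23]
STORE_FAST k → k=23. Stack: []
LOAD_FAST n → push 36. Stack: [36]
LOAD_CONST → push 7. Stack: [36, 7]
BINARY_OP * → 36 * 7 = 252. Stack: [252]
RETURN_VALUE → return 252.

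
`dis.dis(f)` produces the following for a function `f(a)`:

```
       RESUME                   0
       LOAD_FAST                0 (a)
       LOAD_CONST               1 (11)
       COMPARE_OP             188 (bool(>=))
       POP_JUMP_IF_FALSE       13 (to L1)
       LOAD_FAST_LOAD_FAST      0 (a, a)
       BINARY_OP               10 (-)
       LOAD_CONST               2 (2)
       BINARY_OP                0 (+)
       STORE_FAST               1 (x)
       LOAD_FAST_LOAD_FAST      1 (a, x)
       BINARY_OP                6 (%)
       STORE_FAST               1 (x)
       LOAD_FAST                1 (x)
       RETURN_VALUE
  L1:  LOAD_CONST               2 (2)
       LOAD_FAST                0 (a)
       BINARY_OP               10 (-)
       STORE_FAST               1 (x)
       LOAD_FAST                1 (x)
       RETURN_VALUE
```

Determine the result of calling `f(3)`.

-1

LOAD_FAST a → push 3. Stack: [3]
LOAD_CONST → push 11. Stack: [3, 11]
COMPARE_OP bool(>=) → 3 vs 11 = False. Stack: [False]
POP_JUMP_IF_FALSE → pop False; jump. Stack: []
LOAD_CONST → push 2. Stack: [2]
LOAD_FAST a → push 3. Stack: [2, 3]
BINARY_OP - → 2 - 3 = -1. Stack: [-1]
STORE_FAST x → x=-1. Stack: []
LOAD_FAST x → push -1. Stack: [-1]
RETURN_VALUE → return -1.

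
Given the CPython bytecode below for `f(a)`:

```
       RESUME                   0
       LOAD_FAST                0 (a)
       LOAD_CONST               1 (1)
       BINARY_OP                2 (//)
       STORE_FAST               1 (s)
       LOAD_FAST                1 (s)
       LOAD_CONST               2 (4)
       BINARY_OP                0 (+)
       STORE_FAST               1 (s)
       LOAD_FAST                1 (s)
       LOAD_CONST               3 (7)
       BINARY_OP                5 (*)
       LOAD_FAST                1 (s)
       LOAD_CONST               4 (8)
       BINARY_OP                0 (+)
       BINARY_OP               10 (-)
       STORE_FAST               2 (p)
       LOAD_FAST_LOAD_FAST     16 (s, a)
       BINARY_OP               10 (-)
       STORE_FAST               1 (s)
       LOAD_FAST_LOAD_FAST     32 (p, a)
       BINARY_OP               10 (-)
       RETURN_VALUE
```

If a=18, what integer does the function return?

106

LOAD_FAST a → push 18. Stack: [18]
LOAD_CONST → push 1. Stack: [18, 1]
BINARY_OP // → 18 // 1 = 18. Stack: [18]
STORE_FAST s → s=18. Stack: []
LOAD_FAST s → push 18. Stack: [18]
LOAD_CONST → push 4. Stack: [18, 4]
BINARY_OP + → 18 + 4 = 22. Stack: [22]
STORE_FAST s → s=22. Stack: []
LOAD_FAST s → push 22. Stack: [22]
LOAD_CONST → push 7. Stack: [22, 7]
BINARY_OP * → 22 * 7 = 154. Stack: [154]
LOAD_FAST s → push 22. Stack: [154, 22]
LOAD_CONST → push 8. Stack: [154, 22, 8]
BINARY_OP + → 22 + 8 = 30. Stack: [154, 30]
BINARY_OP - → 154 - 30 = 124. Stack: [124]
STORE_FAST p → p=124. Stack: []
LOAD_FAST_LOAD_FAST s,a → push 22,18. Stack: [22, 18]
BINARY_OP - → 22 - 18 = 4. Stack: [4]
STORE_FAST s → s=4. Stack: []
LOAD_FAST_LOAD_FAST p,a → push 124,18. Stack: [124, 18]
BINARY_OP - → 124 - 18 = 106. Stack: [106]
RETURN_VALUE → return 106.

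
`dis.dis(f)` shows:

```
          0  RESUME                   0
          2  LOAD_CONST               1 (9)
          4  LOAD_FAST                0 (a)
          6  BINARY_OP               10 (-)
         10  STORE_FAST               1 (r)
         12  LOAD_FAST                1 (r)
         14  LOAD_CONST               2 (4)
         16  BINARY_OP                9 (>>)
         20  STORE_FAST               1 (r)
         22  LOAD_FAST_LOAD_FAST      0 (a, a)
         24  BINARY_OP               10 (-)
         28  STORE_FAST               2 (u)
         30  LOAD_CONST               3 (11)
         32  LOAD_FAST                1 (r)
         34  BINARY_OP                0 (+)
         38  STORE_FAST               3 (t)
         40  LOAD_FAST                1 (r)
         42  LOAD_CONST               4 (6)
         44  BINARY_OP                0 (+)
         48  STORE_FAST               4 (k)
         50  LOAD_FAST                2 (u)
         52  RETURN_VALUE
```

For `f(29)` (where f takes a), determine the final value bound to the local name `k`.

4

LOAD_CONST → push 9. Stack: [9]
LOAD_FAST a → push 29. Stack: [9, 29]
BINARY_OP - → 9 - 29 = -20. Stack: [-20]
STORE_FAST r → r=-20. Stack: []
LOAD_FAST r → push -20. Stack: [-20]
LOAD_CONST → push 4. Stack: [-20, 4]
BINARY_OP >> → -20 >> 4 = -2. Stack: [-2]
STORE_FAST r → r=-2. Stack: []
LOAD_FAST_LOAD_FAST a,a → push 29,29. Stack: [29, 29]
BINARY_OP - → 29 - 29 = 0. Stack: [0]
STORE_FAST u → u=0. Stack: []
LOAD_CONST → push 11. Stack: [11]
LOAD_FAST r → push -2. Stack: [11, -2]
BINARY_OP + → 11 + -2 = 9. Stack: [9]
STORE_FAST t → t=9. Stack: []
LOAD_FAST r → push -2. Stack: [-2]
LOAD_CONST → push 6. Stack: [-2, 6]
BINARY_OP + → -2 + 6 = 4. Stack: [4]
STORE_FAST k → k=4. Stack: []
LOAD_FAST u → push 0. Stack: [0]
RETURN_VALUE → return 0.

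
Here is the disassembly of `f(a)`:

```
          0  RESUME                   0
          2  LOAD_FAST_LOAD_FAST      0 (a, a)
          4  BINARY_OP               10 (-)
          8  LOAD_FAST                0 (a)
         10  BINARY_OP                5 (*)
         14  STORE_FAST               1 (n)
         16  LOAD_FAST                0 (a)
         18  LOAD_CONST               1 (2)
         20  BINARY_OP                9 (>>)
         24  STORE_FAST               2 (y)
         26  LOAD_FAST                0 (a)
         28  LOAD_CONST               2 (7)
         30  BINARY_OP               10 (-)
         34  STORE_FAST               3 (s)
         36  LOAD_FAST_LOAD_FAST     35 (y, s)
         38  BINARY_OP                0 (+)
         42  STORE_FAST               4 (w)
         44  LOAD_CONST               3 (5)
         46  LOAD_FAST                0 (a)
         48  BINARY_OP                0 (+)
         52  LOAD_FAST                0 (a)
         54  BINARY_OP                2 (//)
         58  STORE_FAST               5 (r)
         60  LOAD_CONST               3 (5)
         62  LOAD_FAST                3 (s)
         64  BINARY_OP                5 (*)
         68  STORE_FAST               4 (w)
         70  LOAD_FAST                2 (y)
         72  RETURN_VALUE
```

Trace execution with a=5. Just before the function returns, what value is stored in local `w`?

LOAD_FAST_LOAD_FAST a,a → push 5,5. Stack: [5, 5]
BINARY_OP - → 5 - 5 = 0. Stack: [0]
LOAD_FAST a → push 5. Stack: [0, 5]
BINARY_OP * → 0 * 5 = 0. Stack: [0]
STORE_FAST n → n=0. Stack: []
LOAD_FAST a → push 5. Stack: [5]
LOAD_CONST → push 2. Stack: [5, 2]
BINARY_OP >> → 5 >> 2 = 1. Stack: [1]
STORE_FAST y → y=1. Stack: []
LOAD_FAST a → push 5. Stack: [5]
LOAD_CONST → push 7. Stack: [5, 7]
BINARY_OP - → 5 - 7 = -2. Stack: [-2]
STORE_FAST s → s=-2. Stack: []
LOAD_FAST_LOAD_FAST y,s → push 1,-2. Stack: [1, -2]
BINARY_OP + → 1 + -2 = -1. Stack: [-1]
STORE_FAST w → w=-1. Stack: []
LOAD_CONST → push 5. Stack: [5]
LOAD_FAST a → push 5. Stack: [5, 5]
BINARY_OP + → 5 + 5 = 10. Stack: [10]
LOAD_FAST a → push 5. Stack: [10, 5]
BINARY_OP // → 10 // 5 = 2. Stack: [2]
STORE_FAST r → r=2. Stack: []
LOAD_CONST → push 5. Stack: [5]
LOAD_FAST s → push -2. Stack: [5, -2]
BINARY_OP * → 5 * -2 = -10. Stack: [-10]
STORE_FAST w → w=-10. Stack: []
LOAD_FAST y → push 1. Stack: [1]
RETURN_VALUE → return 1.

-10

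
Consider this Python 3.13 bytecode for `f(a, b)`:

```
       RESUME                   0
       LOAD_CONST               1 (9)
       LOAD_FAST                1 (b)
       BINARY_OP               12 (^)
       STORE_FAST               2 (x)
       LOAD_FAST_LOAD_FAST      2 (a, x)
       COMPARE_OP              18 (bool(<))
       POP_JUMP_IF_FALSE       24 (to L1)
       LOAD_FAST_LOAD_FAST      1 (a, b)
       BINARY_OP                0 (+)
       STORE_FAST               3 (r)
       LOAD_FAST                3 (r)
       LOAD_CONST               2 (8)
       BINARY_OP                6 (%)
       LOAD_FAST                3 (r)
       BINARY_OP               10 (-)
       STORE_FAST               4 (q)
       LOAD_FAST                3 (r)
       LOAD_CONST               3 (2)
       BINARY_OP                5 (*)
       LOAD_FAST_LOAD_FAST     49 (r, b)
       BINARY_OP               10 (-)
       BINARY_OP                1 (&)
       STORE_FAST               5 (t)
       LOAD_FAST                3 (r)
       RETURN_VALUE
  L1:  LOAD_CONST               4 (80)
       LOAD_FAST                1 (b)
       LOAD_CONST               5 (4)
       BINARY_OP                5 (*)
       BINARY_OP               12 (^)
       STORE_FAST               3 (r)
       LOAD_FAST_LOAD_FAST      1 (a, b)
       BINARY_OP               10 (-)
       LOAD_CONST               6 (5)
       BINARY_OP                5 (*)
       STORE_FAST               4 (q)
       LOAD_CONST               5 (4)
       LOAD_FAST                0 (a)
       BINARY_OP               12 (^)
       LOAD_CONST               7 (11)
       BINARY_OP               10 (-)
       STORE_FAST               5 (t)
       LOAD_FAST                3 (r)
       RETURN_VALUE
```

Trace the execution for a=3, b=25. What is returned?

28

LOAD_CONST → push 9. Stack: [9]
LOAD_FAST b → push 25. Stack: [9, 25]
BINARY_OP ^ → 9 ^ 25 = 16. Stack: [16]
STORE_FAST x → x=16. Stack: []
LOAD_FAST_LOAD_FAST a,x → push 3,16. Stack: [3, 16]
COMPARE_OP bool(<) → 3 vs 16 = True. Stack: [True]
POP_JUMP_IF_FALSE → pop True; no jump. Stack: []
LOAD_FAST_LOAD_FAST a,b → push 3,25. Stack: [3, 25]
BINARY_OP + → 3 + 25 = 28. Stack: [28]
STORE_FAST r → r=28. Stack: []
LOAD_FAST r → push 28. Stack: [28]
LOAD_CONST → push 8. Stack: [28, 8]
BINARY_OP % → 28 % 8 = 4. Stack: [4]
LOAD_FAST r → push 28. Stack: [4, 28]
BINARY_OP - → 4 - 28 = -24. Stack: [-24]
STORE_FAST q → q=-24. Stack: []
LOAD_FAST r → push 28. Stack: [28]
LOAD_CONST → push 2. Stack: [28, 2]
BINARY_OP * → 28 * 2 = 56. Stack: [56]
LOAD_FAST_LOAD_FAST r,b → push 28,25. Stack: [56, 28, 25]
BINARY_OP - → 28 - 25 = 3. Stack: [56, 3]
BINARY_OP & → 56 & 3 = 0. Stack: [0]
STORE_FAST t → t=0. Stack: []
LOAD_FAST r → push 28. Stack: [28]
RETURN_VALUE → return 28.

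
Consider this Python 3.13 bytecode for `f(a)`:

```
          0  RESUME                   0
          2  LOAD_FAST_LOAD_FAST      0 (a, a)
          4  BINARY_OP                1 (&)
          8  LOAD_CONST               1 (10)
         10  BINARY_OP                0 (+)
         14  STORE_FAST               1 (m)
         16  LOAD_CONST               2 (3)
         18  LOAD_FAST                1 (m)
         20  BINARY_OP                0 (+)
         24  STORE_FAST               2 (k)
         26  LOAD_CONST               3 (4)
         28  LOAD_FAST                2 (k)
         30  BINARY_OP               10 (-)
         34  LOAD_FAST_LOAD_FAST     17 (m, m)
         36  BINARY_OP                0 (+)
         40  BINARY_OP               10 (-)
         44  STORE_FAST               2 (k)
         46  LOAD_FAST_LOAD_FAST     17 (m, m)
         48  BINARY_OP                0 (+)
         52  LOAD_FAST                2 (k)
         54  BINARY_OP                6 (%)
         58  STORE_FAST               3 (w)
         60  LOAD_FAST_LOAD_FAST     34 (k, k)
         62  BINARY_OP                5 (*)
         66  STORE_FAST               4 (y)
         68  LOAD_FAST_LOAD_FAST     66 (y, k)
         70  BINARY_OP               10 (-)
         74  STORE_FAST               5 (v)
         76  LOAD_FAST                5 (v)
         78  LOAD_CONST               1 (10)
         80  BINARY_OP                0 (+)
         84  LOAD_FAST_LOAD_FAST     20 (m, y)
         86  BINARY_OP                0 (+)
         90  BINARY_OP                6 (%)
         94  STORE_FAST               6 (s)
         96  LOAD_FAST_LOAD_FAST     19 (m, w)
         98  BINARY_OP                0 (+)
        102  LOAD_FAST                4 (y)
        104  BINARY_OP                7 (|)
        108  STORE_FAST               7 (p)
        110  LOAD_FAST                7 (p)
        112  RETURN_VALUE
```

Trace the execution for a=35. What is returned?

LOAD_FAST_LOAD_FAST a,a → push 35,35. Stack: [35, 35]
BINARY_OP & → 35 & 35 = 35. Stack: [35]
LOAD_CONST → push 10. Stack: [35, 10]
BINARY_OP + → 35 + 10 = 45. Stack: [45]
STORE_FAST m → m=45. Stack: []
LOAD_CONST → push 3. Stack: [3]
LOAD_FAST m → push 45. Stack: [3, 45]
BINARY_OP + → 3 + 45 = 48. Stack: [48]
STORE_FAST k → k=48. Stack: []
LOAD_CONST → push 4. Stack: [4]
LOAD_FAST k → push 48. Stack: [4, 48]
BINARY_OP - → 4 - 48 = -44. Stack: [-44]
LOAD_FAST_LOAD_FAST m,m → push 45,45. Stack: [-44, 45, 45]
BINARY_OP + → 45 + 45 = 90. Stack: [-44, 90]
BINARY_OP - → -44 - 90 = -134. Stack: [-134]
STORE_FAST k → k=-134. Stack: []
LOAD_FAST_LOAD_FAST m,m → push 45,45. Stack: [45, 45]
BINARY_OP + → 45 + 45 = 90. Stack: [90]
LOAD_FAST k → push -134. Stack: [90, -134]
BINARY_OP % → 90 % -134 = -44. Stack: [-44]
STORE_FAST w → w=-44. Stack: []
LOAD_FAST_LOAD_FAST k,k → push -134,-134. Stack: [-134, -134]
BINARY_OP * → -134 * -134 = 17956. Stack: [17956]
STORE_FAST y → y=17956. Stack: []
LOAD_FAST_LOAD_FAST y,k → push 17956,-134. Stack: [17956, -134]
BINARY_OP - → 17956 - -134 = 18090. Stack: [18090]
STORE_FAST v → v=18090. Stack: []
LOAD_FAST v → push 18090. Stack: [18090]
LOAD_CONST → push 10. Stack: [18090, 10]
BINARY_OP + → 18090 + 10 = 18100. Stack: [18100]
LOAD_FAST_LOAD_FAST m,y → push 45,17956. Stack: [18100, 45, 17956]
BINARY_OP + → 45 + 17956 = 18001. Stack: [18100, 18001]
BINARY_OP % → 18100 % 18001 = 99. Stack: [99]
STORE_FAST s → s=99. Stack: []
LOAD_FAST_LOAD_FAST m,w → push 45,-44. Stack: [45, -44]
BINARY_OP + → 45 + -44 = 1. Stack: [1]
LOAD_FAST y → push 17956. Stack: [1, 17956]
BINARY_OP | → 1 | 17956 = 17957. Stack: [17957]
STORE_FAST p → p=17957. Stack: []
LOAD_FAST p → push 17957. Stack: [17957]
RETURN_VALUE → return 17957.

17957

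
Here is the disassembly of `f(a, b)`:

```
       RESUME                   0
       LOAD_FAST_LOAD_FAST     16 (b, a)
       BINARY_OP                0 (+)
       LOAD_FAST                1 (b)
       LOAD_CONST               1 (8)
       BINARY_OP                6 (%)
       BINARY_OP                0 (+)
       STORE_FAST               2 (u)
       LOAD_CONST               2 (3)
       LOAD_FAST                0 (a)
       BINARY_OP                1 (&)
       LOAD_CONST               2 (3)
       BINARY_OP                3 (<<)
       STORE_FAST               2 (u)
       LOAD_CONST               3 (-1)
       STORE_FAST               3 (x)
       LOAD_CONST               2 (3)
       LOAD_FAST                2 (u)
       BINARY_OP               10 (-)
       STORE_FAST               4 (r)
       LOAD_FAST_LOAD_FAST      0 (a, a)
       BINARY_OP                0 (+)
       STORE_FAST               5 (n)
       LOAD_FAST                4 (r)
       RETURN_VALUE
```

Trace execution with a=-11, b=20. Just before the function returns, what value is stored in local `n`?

-22

LOAD_FAST_LOAD_FAST b,a → push 20,-11. Stack: [20, -11]
BINARY_OP + → 20 + -11 = 9. Stack: [9]
LOAD_FAST b → push 20. Stack: [9, 20]
LOAD_CONST → push 8. Stack: [9, 20, 8]
BINARY_OP % → 20 % 8 = 4. Stack: [9, 4]
BINARY_OP + → 9 + 4 = 13. Stack: [13]
STORE_FAST u → u=13. Stack: []
LOAD_CONST → push 3. Stack: [3]
LOAD_FAST a → push -11. Stack: [3, -11]
BINARY_OP & → 3 & -11 = 1. Stack: [1]
LOAD_CONST → push 3. Stack: [1, 3]
BINARY_OP << → 1 << 3 = 8. Stack: [8]
STORE_FAST u → u=8. Stack: []
LOAD_CONST → push -1. Stack: [-1]
STORE_FAST x → x=-1. Stack: []
LOAD_CONST → push 3. Stack: [3]
LOAD_FAST u → push 8. Stack: [3, 8]
BINARY_OP - → 3 - 8 = -5. Stack: [-5]
STORE_FAST r → r=-5. Stack: []
LOAD_FAST_LOAD_FAST a,a → push -11,-11. Stack: [-11, -11]
BINARY_OP + → -11 + -11 = -22. Stack: [-22]
STORE_FAST n → n=-22. Stack: []
LOAD_FAST r → push -5. Stack: [-5]
RETURN_VALUE → return -5.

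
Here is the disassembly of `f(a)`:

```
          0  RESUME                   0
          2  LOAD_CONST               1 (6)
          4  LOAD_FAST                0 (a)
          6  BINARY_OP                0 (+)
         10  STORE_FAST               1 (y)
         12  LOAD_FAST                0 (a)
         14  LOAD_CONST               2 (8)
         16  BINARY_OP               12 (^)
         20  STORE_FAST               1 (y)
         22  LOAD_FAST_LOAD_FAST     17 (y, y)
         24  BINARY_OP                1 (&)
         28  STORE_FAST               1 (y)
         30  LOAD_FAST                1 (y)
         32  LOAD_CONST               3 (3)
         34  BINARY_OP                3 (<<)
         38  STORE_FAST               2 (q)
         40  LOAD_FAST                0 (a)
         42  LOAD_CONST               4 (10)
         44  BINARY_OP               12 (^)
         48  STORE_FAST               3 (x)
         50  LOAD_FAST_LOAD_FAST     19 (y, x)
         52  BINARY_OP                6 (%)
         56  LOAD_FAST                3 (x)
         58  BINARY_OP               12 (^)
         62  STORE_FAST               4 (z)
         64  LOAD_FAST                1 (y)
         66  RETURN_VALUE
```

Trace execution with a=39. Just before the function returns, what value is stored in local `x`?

45

LOAD_CONST → push 6. Stack: [6]
LOAD_FAST a → push 39. Stack: [6, 39]
BINARY_OP + → 6 + 39 = 45. Stack: [45]
STORE_FAST y → y=45. Stack: []
LOAD_FAST a → push 39. Stack: [39]
LOAD_CONST → push 8. Stack: [39, 8]
BINARY_OP ^ → 39 ^ 8 = 47. Stack: [47]
STORE_FAST y → y=47. Stack: []
LOAD_FAST_LOAD_FAST y,y → push 47,47. Stack: [47, 47]
BINARY_OP & → 47 & 47 = 47. Stack: [47]
STORE_FAST y → y=47. Stack: []
LOAD_FAST y → push 47. Stack: [47]
LOAD_CONST → push 3. Stack: [47, 3]
BINARY_OP << → 47 << 3 = 376. Stack: [376]
STORE_FAST q → q=376. Stack: []
LOAD_FAST a → push 39. Stack: [39]
LOAD_CONST → push 10. Stack: [39, 10]
BINARY_OP ^ → 39 ^ 10 = 45. Stack: [45]
STORE_FAST x → x=45. Stack: []
LOAD_FAST_LOAD_FAST y,x → push 47,45. Stack: [47, 45]
BINARY_OP % → 47 % 45 = 2. Stack: [2]
LOAD_FAST x → push 45. Stack: [2, 45]
BINARY_OP ^ → 2 ^ 45 = 47. Stack: [47]
STORE_FAST z → z=47. Stack: []
LOAD_FAST y → push 47. Stack: [47]
RETURN_VALUE → return 47.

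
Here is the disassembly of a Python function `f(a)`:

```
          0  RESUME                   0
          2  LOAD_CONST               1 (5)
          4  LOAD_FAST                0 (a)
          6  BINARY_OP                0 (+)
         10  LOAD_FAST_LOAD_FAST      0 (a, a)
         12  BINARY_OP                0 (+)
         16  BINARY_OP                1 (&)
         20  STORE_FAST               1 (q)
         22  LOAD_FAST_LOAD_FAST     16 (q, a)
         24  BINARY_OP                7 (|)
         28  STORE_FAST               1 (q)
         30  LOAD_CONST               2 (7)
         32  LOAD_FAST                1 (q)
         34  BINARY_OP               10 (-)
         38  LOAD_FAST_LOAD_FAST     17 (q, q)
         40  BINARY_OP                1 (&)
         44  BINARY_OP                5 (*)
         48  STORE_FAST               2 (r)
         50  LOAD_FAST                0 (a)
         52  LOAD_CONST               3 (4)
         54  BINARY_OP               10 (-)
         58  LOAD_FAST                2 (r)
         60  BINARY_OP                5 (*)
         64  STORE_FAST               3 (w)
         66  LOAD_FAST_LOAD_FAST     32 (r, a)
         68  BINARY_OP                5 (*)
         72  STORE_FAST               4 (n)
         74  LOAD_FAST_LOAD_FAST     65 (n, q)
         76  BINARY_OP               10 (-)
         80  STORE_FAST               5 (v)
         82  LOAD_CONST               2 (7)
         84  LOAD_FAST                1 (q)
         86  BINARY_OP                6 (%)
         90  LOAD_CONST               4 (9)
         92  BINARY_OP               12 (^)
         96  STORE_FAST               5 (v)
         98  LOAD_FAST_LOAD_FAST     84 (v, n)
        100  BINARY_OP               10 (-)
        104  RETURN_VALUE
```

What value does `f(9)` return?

LOAD_CONST → push 5. Stack: [5]
LOAD_FAST a → push 9. Stack: [5, 9]
BINARY_OP + → 5 + 9 = 14. Stack: [14]
LOAD_FAST_LOAD_FAST a,a → push 9,9. Stack: [14, 9, 9]
BINARY_OP + → 9 + 9 = 18. Stack: [14, 18]
BINARY_OP & → 14 & 18 = 2. Stack: [2]
STORE_FAST q → q=2. Stack: []
LOAD_FAST_LOAD_FAST q,a → push 2,9. Stack: [2, 9]
BINARY_OP | → 2 | 9 = 11. Stack: [11]
STORE_FAST q → q=11. Stack: []
LOAD_CONST → push 7. Stack: [7]
LOAD_FAST q → push 11. Stack: [7, 11]
BINARY_OP - → 7 - 11 = -4. Stack: [-4]
LOAD_FAST_LOAD_FAST q,q → push 11,11. Stack: [-4, 11, 11]
BINARY_OP & → 11 & 11 = 11. Stack: [-4, 11]
BINARY_OP * → -4 * 11 = -44. Stack: [-44]
STORE_FAST r → r=-44. Stack: []
LOAD_FAST a → push 9. Stack: [9]
LOAD_CONST → push 4. Stack: [9, 4]
BINARY_OP - → 9 - 4 = 5. Stack: [5]
LOAD_FAST r → push -44. Stack: [5, -44]
BINARY_OP * → 5 * -44 = -220. Stack: [-220]
STORE_FAST w → w=-220. Stack: []
LOAD_FAST_LOAD_FAST r,a → push -44,9. Stack: [-44, 9]
BINARY_OP * → -44 * 9 = -396. Stack: [-396]
STORE_FAST n → n=-396. Stack: []
LOAD_FAST_LOAD_FAST n,q → push -396,11. Stack: [-396, 11]
BINARY_OP - → -396 - 11 = -407. Stack: [-407]
STORE_FAST v → v=-407. Stack: []
LOAD_CONST → push 7. Stack: [7]
LOAD_FAST q → push 11. Stack: [7, 11]
BINARY_OP % → 7 % 11 = 7. Stack: [7]
LOAD_CONST → push 9. Stack: [7, 9]
BINARY_OP ^ → 7 ^ 9 = 14. Stack: [14]
STORE_FAST v → v=14. Stack: []
LOAD_FAST_LOAD_FAST v,n → push 14,-396. Stack: [14, -396]
BINARY_OP - → 14 - -396 = 410. Stack: [410]
RETURN_VALUE → return 410.

410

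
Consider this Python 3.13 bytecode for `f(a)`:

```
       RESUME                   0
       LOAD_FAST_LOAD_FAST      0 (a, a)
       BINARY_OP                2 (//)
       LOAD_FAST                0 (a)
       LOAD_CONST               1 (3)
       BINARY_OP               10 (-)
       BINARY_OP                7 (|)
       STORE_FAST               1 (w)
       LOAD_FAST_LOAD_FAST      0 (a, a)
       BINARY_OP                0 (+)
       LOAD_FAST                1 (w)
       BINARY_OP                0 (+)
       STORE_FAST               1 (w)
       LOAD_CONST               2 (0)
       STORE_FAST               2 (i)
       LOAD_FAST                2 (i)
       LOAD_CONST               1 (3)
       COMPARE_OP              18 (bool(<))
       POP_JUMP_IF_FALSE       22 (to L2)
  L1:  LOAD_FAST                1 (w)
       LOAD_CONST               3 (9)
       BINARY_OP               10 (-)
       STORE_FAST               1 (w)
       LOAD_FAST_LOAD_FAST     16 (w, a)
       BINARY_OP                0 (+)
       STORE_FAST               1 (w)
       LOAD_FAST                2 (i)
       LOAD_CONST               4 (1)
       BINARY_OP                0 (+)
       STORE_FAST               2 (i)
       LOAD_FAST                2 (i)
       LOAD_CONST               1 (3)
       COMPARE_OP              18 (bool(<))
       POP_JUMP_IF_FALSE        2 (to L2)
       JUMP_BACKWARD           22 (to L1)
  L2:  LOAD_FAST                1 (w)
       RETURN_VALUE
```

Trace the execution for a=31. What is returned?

157

LOAD_FAST_LOAD_FAST a,a → push 31,31
BINARY_OP // → 31 // 31 = 1
LOAD_FAST a → push 31
LOAD_CONST → push 3
BINARY_OP - → 31 - 3 = 28
BINARY_OP | → 1 | 28 = 29
STORE_FAST w → w=29
LOAD_FAST_LOAD_FAST a,a → push 31,31
BINARY_OP + → 31 + 31 = 62
LOAD_FAST w → push 29
BINARY_OP + → 62 + 29 = 91
STORE_FAST w → w=91
LOAD_CONST → push 0
STORE_FAST i → i=0
LOAD_FAST i → push 0
LOAD_CONST → push 3
COMPARE_OP bool(<) → 0 vs 3 = True
POP_JUMP_IF_FALSE → pop True; no jump
LOAD_FAST w → push 91
LOAD_CONST → push 9
BINARY_OP - → 91 - 9 = 82
STORE_FAST w → w=82
LOAD_FAST_LOAD_FAST w,a → push 82,31
BINARY_OP + → 82 + 31 = 113
STORE_FAST w → w=113
LOAD_FAST i → push 0
LOAD_CONST → push 1
BINARY_OP + → 0 + 1 = 1
STORE_FAST i → i=1
LOAD_FAST i → push 1
LOAD_CONST → push 3
COMPARE_OP bool(<) → 1 vs 3 = True
POP_JUMP_IF_FALSE → pop True; no jump
LOAD_FAST w → push 113
LOAD_CONST → push 9
BINARY_OP - → 113 - 9 = 104
STORE_FAST w → w=104
LOAD_FAST_LOAD_FAST w,a → push 104,31
BINARY_OP + → 104 + 31 = 135
STORE_FAST w → w=135
LOAD_FAST i → push 1
LOAD_CONST → push 1
BINARY_OP + → 1 + 1 = 2
STORE_FAST i → i=2
LOAD_FAST i → push 2
LOAD_CONST → push 3
COMPARE_OP bool(<) → 2 vs 3 = True
POP_JUMP_IF_FALSE → pop True; no jump
LOAD_FAST w → push 135
LOAD_CONST → push 9
BINARY_OP - → 135 - 9 = 126
STORE_FAST w → w=126
LOAD_FAST_LOAD_FAST w,a → push 126,31
BINARY_OP + → 126 + 31 = 157
STORE_FAST w → w=157
LOAD_FAST i → push 2
LOAD_CONST → push 1
BINARY_OP + → 2 + 1 = 3
STORE_FAST i → i=3
LOAD_FAST i → push 3
LOAD_CONST → push 3
COMPARE_OP bool(<) → 3 vs 3 = False
POP_JUMP_IF_FALSE → pop False; jump
LOAD_FAST w → push 157
RETURN_VALUE → return 157.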